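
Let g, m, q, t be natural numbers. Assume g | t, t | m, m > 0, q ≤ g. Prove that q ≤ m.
Because g | t and t | m, g | m. Since m > 0, g ≤ m. q ≤ g, so q ≤ m.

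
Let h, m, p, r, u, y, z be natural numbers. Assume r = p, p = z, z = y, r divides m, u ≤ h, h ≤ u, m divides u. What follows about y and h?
y divides h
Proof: r = p and p = z, so r = z. z = y, so r = y. Because r divides m, y divides m. u ≤ h and h ≤ u, therefore u = h. m divides u, so m divides h. y divides m, so y divides h.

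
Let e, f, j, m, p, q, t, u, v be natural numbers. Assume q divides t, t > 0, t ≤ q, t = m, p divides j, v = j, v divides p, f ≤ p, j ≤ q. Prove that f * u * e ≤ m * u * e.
q divides t and t > 0, so q ≤ t. Since t ≤ q, q = t. t = m, so q = m. v = j and v divides p, hence j divides p. p divides j, so p = j. f ≤ p, so f ≤ j. j ≤ q, so f ≤ q. q = m, so f ≤ m. By multiplying by a non-negative, f * u ≤ m * u. By multiplying by a non-negative, f * u * e ≤ m * u * e.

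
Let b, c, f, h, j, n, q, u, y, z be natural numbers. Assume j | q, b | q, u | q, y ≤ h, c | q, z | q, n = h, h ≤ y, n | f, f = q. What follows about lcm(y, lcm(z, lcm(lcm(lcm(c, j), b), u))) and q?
lcm(y, lcm(z, lcm(lcm(lcm(c, j), b), u))) | q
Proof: From h ≤ y and y ≤ h, h = y. n = h and n | f, so h | f. f = q, so h | q. h = y, so y | q. c | q and j | q, therefore lcm(c, j) | q. Since b | q, lcm(lcm(c, j), b) | q. Since u | q, lcm(lcm(lcm(c, j), b), u) | q. From z | q, lcm(z, lcm(lcm(lcm(c, j), b), u)) | q. y | q, so lcm(y, lcm(z, lcm(lcm(lcm(c, j), b), u))) | q.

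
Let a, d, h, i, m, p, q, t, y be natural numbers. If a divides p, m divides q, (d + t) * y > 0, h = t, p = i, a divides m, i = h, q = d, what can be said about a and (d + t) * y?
a ≤ (d + t) * y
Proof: Because a divides m and m divides q, a divides q. q = d, so a divides d. p = i and i = h, thus p = h. Because a divides p, a divides h. Since h = t, a divides t. Since a divides d, a divides d + t. Then a divides (d + t) * y. (d + t) * y > 0, so a ≤ (d + t) * y.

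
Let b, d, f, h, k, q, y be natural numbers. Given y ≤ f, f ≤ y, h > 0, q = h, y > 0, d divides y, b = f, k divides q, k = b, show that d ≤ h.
y ≤ f and f ≤ y, so y = f. d divides y and y > 0, hence d ≤ y. Since y = f, d ≤ f. k = b and k divides q, therefore b divides q. Since q = h, b divides h. b = f, so f divides h. h > 0, so f ≤ h. Since d ≤ f, d ≤ h.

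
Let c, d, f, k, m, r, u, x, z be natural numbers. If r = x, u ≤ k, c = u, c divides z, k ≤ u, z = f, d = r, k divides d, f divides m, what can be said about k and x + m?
k divides x + m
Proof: From d = r and r = x, d = x. Since k divides d, k divides x. Because u ≤ k and k ≤ u, u = k. c = u, so c = k. z = f and c divides z, so c divides f. Because f divides m, c divides m. c = k, so k divides m. From k divides x, k divides x + m.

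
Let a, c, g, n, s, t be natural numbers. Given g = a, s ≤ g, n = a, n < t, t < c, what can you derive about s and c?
s < c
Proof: g = a and s ≤ g, therefore s ≤ a. n < t and t < c, hence n < c. Since n = a, a < c. Because s ≤ a, s < c.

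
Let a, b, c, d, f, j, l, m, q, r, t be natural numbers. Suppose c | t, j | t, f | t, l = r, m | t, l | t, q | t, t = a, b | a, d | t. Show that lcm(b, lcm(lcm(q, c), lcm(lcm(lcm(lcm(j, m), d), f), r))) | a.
q | t and c | t, therefore lcm(q, c) | t. j | t and m | t, therefore lcm(j, m) | t. d | t, so lcm(lcm(j, m), d) | t. f | t, so lcm(lcm(lcm(j, m), d), f) | t. l = r and l | t, hence r | t. lcm(lcm(lcm(j, m), d), f) | t, so lcm(lcm(lcm(lcm(j, m), d), f), r) | t. Since lcm(q, c) | t, lcm(lcm(q, c), lcm(lcm(lcm(lcm(j, m), d), f), r)) | t. t = a, so lcm(lcm(q, c), lcm(lcm(lcm(lcm(j, m), d), f), r)) | a. Since b | a, lcm(b, lcm(lcm(q, c), lcm(lcm(lcm(lcm(j, m), d), f), r))) | a.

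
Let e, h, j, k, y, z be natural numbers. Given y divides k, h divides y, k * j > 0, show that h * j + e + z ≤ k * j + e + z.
Because h divides y and y divides k, h divides k. Then h * j divides k * j. k * j > 0, so h * j ≤ k * j. Then h * j + e ≤ k * j + e. Then h * j + e + z ≤ k * j + e + z.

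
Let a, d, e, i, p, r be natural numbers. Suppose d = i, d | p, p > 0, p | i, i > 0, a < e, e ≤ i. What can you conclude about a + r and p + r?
a + r < p + r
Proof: Because d | p and p > 0, d ≤ p. d = i, so i ≤ p. Because p | i and i > 0, p ≤ i. i ≤ p, so i = p. Because a < e and e ≤ i, a < i. Since i = p, a < p. Then a + r < p + r.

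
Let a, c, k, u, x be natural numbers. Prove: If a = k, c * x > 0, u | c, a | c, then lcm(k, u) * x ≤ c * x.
a = k and a | c, so k | c. u | c, so lcm(k, u) | c. Then lcm(k, u) * x | c * x. Because c * x > 0, lcm(k, u) * x ≤ c * x.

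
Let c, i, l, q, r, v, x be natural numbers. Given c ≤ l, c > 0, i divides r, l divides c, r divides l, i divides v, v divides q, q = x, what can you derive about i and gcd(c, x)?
i divides gcd(c, x)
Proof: l divides c and c > 0, therefore l ≤ c. c ≤ l, so l = c. Since r divides l, r divides c. i divides r, so i divides c. i divides v and v divides q, thus i divides q. Since q = x, i divides x. Since i divides c, i divides gcd(c, x).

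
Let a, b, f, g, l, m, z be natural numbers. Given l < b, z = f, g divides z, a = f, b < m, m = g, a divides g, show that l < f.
z = f and g divides z, thus g divides f. Since a = f and a divides g, f divides g. g divides f, so g = f. m = g, so m = f. l < b and b < m, therefore l < m. m = f, so l < f.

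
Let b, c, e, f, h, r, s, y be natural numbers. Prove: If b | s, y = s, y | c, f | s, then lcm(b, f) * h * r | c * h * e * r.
b | s and f | s, hence lcm(b, f) | s. y = s and y | c, thus s | c. Since lcm(b, f) | s, lcm(b, f) | c. Then lcm(b, f) * h | c * h. Then lcm(b, f) * h | c * h * e. Then lcm(b, f) * h * r | c * h * e * r.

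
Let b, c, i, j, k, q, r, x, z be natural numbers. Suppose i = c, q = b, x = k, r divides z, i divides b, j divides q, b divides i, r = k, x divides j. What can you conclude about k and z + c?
k divides z + c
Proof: From r = k and r divides z, k divides z. Because x = k and x divides j, k divides j. b divides i and i divides b, thus b = i. q = b, so q = i. Since j divides q, j divides i. i = c, so j divides c. k divides j, so k divides c. Since k divides z, k divides z + c.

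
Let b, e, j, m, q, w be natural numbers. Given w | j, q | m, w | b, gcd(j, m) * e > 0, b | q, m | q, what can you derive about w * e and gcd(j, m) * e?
w * e ≤ gcd(j, m) * e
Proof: q | m and m | q, so q = m. b | q, so b | m. Since w | b, w | m. Since w | j, w | gcd(j, m). Then w * e | gcd(j, m) * e. gcd(j, m) * e > 0, so w * e ≤ gcd(j, m) * e.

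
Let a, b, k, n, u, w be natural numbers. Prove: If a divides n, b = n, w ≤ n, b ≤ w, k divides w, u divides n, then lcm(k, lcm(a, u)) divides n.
Because b = n and b ≤ w, n ≤ w. Because w ≤ n, w = n. k divides w, so k divides n. From a divides n and u divides n, lcm(a, u) divides n. Since k divides n, lcm(k, lcm(a, u)) divides n.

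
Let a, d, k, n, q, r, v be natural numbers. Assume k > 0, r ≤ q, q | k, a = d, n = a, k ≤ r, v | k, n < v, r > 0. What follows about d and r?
d < r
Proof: Because n = a and a = d, n = d. n < v, so d < v. From q | k and k > 0, q ≤ k. Since r ≤ q, r ≤ k. Since k ≤ r, k = r. v | k, so v | r. Because r > 0, v ≤ r. d < v, so d < r.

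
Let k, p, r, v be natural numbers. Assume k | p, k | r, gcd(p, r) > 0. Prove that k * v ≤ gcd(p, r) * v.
k | p and k | r, hence k | gcd(p, r). Since gcd(p, r) > 0, k ≤ gcd(p, r). Then k * v ≤ gcd(p, r) * v.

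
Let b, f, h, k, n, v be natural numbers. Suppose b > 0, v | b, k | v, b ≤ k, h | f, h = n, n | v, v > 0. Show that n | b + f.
v | b and b > 0, hence v ≤ b. k | v and v > 0, thus k ≤ v. Since b ≤ k, b ≤ v. Because v ≤ b, v = b. n | v, so n | b. From h = n and h | f, n | f. Since n | b, n | b + f.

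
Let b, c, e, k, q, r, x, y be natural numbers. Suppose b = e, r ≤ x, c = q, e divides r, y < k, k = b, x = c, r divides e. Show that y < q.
k = b and y < k, therefore y < b. b = e, so y < e. x = c and c = q, thus x = q. r divides e and e divides r, therefore r = e. Because r ≤ x, e ≤ x. x = q, so e ≤ q. Because y < e, y < q.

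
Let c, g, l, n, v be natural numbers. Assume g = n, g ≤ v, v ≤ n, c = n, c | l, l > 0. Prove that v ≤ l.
Because g = n and g ≤ v, n ≤ v. v ≤ n, so n = v. c = n and c | l, therefore n | l. Since l > 0, n ≤ l. From n = v, v ≤ l.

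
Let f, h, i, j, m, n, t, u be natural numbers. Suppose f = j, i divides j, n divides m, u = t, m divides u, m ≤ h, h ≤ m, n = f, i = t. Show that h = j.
Because h ≤ m and m ≤ h, h = m. From u = t and m divides u, m divides t. i = t and i divides j, so t divides j. Since m divides t, m divides j. n = f and f = j, hence n = j. n divides m, so j divides m. Since m divides j, m = j. From h = m, h = j.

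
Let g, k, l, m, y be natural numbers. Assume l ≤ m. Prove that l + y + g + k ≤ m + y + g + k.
l ≤ m, thus l + y ≤ m + y. Then l + y + g ≤ m + y + g. Then l + y + g + k ≤ m + y + g + k.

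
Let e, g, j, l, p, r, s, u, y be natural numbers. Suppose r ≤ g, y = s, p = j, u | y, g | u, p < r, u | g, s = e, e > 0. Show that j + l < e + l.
Because p < r and r ≤ g, p < g. Because y = s and s = e, y = e. u | g and g | u, thus u = g. Because u | y, g | y. y = e, so g | e. Since e > 0, g ≤ e. p < g, so p < e. p = j, so j < e. Then j + l < e + l.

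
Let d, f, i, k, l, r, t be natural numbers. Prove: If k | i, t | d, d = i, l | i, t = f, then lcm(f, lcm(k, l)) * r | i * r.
d = i and t | d, hence t | i. t = f, so f | i. k | i and l | i, therefore lcm(k, l) | i. Since f | i, lcm(f, lcm(k, l)) | i. Then lcm(f, lcm(k, l)) * r | i * r.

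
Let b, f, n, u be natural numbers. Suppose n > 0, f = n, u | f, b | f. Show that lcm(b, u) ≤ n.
From b | f and u | f, lcm(b, u) | f. Since f = n, lcm(b, u) | n. Since n > 0, lcm(b, u) ≤ n.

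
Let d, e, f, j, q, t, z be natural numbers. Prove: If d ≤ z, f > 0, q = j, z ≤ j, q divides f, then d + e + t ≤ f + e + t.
From d ≤ z and z ≤ j, d ≤ j. q = j and q divides f, hence j divides f. f > 0, so j ≤ f. d ≤ j, so d ≤ f. Then d + e ≤ f + e. Then d + e + t ≤ f + e + t.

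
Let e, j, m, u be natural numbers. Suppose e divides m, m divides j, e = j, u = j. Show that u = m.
e = j and e divides m, hence j divides m. Since m divides j, j = m. Because u = j, u = m.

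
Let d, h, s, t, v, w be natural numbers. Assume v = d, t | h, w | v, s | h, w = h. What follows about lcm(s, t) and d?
lcm(s, t) | d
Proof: s | h and t | h, so lcm(s, t) | h. w = h and w | v, thus h | v. v = d, so h | d. Since lcm(s, t) | h, lcm(s, t) | d.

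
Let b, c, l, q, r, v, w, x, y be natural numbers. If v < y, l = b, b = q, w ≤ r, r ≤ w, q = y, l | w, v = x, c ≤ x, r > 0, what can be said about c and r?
c < r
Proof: From v = x and v < y, x < y. Since c ≤ x, c < y. From l = b and b = q, l = q. Since w ≤ r and r ≤ w, w = r. l | w, so l | r. From l = q, q | r. r > 0, so q ≤ r. q = y, so y ≤ r. From c < y, c < r.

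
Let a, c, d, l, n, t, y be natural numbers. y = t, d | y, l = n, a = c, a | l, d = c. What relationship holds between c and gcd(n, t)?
c | gcd(n, t)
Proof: From a = c and a | l, c | l. l = n, so c | n. Because y = t and d | y, d | t. d = c, so c | t. Since c | n, c | gcd(n, t).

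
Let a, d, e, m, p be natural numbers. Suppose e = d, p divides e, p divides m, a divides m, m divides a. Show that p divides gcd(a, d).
Because m divides a and a divides m, m = a. Since p divides m, p divides a. e = d and p divides e, therefore p divides d. p divides a, so p divides gcd(a, d).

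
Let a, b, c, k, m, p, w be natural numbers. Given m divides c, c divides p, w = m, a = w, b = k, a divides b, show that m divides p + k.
m divides c and c divides p, so m divides p. Because b = k and a divides b, a divides k. Since a = w, w divides k. w = m, so m divides k. Since m divides p, m divides p + k.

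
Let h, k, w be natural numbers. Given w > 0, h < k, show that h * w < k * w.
h < k and w > 0. By multiplying by a positive, h * w < k * w.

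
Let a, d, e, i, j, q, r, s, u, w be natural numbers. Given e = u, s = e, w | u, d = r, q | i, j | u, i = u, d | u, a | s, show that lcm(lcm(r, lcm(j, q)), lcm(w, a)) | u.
Because d = r and d | u, r | u. i = u and q | i, so q | u. Since j | u, lcm(j, q) | u. Since r | u, lcm(r, lcm(j, q)) | u. s = e and a | s, thus a | e. e = u, so a | u. w | u, so lcm(w, a) | u. Since lcm(r, lcm(j, q)) | u, lcm(lcm(r, lcm(j, q)), lcm(w, a)) | u.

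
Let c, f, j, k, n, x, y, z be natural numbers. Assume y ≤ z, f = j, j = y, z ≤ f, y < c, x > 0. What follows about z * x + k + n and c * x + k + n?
z * x + k + n < c * x + k + n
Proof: f = j and j = y, thus f = y. z ≤ f, so z ≤ y. Since y ≤ z, y = z. Since y < c, z < c. Because x > 0, by multiplying by a positive, z * x < c * x. Then z * x + k < c * x + k. Then z * x + k + n < c * x + k + n.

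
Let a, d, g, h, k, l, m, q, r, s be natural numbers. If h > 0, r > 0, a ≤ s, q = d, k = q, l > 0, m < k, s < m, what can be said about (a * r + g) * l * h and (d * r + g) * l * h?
(a * r + g) * l * h < (d * r + g) * l * h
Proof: Since k = q and q = d, k = d. Since m < k, m < d. s < m, so s < d. Because a ≤ s, a < d. From r > 0, a * r < d * r. Then a * r + g < d * r + g. Since l > 0, (a * r + g) * l < (d * r + g) * l. h > 0, so (a * r + g) * l * h < (d * r + g) * l * h.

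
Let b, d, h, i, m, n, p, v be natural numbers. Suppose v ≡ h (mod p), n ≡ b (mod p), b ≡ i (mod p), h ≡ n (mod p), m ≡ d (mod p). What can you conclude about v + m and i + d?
v + m ≡ i + d (mod p)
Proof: v ≡ h (mod p) and h ≡ n (mod p), therefore v ≡ n (mod p). n ≡ b (mod p), so v ≡ b (mod p). b ≡ i (mod p), so v ≡ i (mod p). Combining with m ≡ d (mod p), by adding congruences, v + m ≡ i + d (mod p).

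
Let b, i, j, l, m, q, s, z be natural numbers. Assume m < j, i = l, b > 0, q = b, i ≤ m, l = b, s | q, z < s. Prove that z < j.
From q = b and s | q, s | b. Since b > 0, s ≤ b. z < s, so z < b. From i = l and l = b, i = b. i ≤ m and m < j, so i < j. i = b, so b < j. Since z < b, z < j.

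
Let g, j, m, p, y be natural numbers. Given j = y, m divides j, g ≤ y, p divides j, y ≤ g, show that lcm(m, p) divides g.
From y ≤ g and g ≤ y, y = g. Since j = y, j = g. m divides j and p divides j, hence lcm(m, p) divides j. j = g, so lcm(m, p) divides g.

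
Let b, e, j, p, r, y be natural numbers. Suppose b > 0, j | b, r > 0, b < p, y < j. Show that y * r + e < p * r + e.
Since j | b and b > 0, j ≤ b. b < p, so j < p. y < j, so y < p. Since r > 0, y * r < p * r. Then y * r + e < p * r + e.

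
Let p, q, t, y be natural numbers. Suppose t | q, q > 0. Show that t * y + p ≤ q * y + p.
t | q and q > 0, therefore t ≤ q. Then t * y ≤ q * y. Then t * y + p ≤ q * y + p.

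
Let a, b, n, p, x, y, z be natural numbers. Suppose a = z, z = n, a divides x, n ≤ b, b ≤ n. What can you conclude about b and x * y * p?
b divides x * y * p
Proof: Since a = z and z = n, a = n. Because n ≤ b and b ≤ n, n = b. a = n, so a = b. a divides x, so b divides x. Then b divides x * y. Then b divides x * y * p.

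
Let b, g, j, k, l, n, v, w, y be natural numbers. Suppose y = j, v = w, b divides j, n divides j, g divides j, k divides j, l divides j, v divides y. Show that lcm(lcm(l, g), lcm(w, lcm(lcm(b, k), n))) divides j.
From l divides j and g divides j, lcm(l, g) divides j. y = j and v divides y, so v divides j. From v = w, w divides j. Since b divides j and k divides j, lcm(b, k) divides j. Because n divides j, lcm(lcm(b, k), n) divides j. Since w divides j, lcm(w, lcm(lcm(b, k), n)) divides j. Since lcm(l, g) divides j, lcm(lcm(l, g), lcm(w, lcm(lcm(b, k), n))) divides j.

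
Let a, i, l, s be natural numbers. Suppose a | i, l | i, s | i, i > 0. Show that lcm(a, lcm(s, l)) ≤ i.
s | i and l | i, therefore lcm(s, l) | i. Since a | i, lcm(a, lcm(s, l)) | i. i > 0, so lcm(a, lcm(s, l)) ≤ i.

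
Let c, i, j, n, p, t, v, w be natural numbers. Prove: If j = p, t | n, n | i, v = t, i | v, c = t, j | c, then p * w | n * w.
Since v = t and i | v, i | t. n | i, so n | t. Since t | n, t = n. Because c = t and j | c, j | t. From t = n, j | n. Since j = p, p | n. Then p * w | n * w.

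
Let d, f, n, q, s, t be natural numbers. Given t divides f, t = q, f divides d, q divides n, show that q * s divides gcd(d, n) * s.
t = q and t divides f, therefore q divides f. Since f divides d, q divides d. Since q divides n, q divides gcd(d, n). Then q * s divides gcd(d, n) * s.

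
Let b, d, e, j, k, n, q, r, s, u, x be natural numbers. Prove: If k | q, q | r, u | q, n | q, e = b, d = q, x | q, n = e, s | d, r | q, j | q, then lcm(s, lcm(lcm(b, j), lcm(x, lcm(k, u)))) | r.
q | r and r | q, hence q = r. Because d = q and s | d, s | q. n = e and e = b, thus n = b. Because n | q, b | q. j | q, so lcm(b, j) | q. k | q and u | q, therefore lcm(k, u) | q. From x | q, lcm(x, lcm(k, u)) | q. Because lcm(b, j) | q, lcm(lcm(b, j), lcm(x, lcm(k, u))) | q. Since s | q, lcm(s, lcm(lcm(b, j), lcm(x, lcm(k, u)))) | q. Since q = r, lcm(s, lcm(lcm(b, j), lcm(x, lcm(k, u)))) | r.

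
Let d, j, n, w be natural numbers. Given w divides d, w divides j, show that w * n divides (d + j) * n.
w divides d and w divides j, so w divides d + j. Then w * n divides (d + j) * n.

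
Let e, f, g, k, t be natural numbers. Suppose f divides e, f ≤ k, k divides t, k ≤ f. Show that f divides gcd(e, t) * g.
k ≤ f and f ≤ k, hence k = f. k divides t, so f divides t. Since f divides e, f divides gcd(e, t). Then f divides gcd(e, t) * g.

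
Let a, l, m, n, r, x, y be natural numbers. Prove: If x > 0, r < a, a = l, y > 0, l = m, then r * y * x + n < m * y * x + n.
a = l and r < a, thus r < l. Since l = m, r < m. Using y > 0, by multiplying by a positive, r * y < m * y. Since x > 0, by multiplying by a positive, r * y * x < m * y * x. Then r * y * x + n < m * y * x + n.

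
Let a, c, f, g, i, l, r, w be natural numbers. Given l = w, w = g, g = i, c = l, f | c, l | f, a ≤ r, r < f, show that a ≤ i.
Since l = w and w = g, l = g. Since g = i, l = i. From c = l and f | c, f | l. l | f, so f = l. From a ≤ r and r < f, a < f. f = l, so a < l. l = i, so a < i. Then a ≤ i.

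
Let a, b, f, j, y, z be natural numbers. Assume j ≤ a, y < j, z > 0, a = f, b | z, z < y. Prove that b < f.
b | z and z > 0, so b ≤ z. z < y and y < j, thus z < j. Since b ≤ z, b < j. Because a = f and j ≤ a, j ≤ f. Since b < j, b < f.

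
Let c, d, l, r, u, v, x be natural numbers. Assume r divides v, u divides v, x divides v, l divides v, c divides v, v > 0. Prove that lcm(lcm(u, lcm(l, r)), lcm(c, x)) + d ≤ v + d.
Because l divides v and r divides v, lcm(l, r) divides v. From u divides v, lcm(u, lcm(l, r)) divides v. c divides v and x divides v, so lcm(c, x) divides v. Since lcm(u, lcm(l, r)) divides v, lcm(lcm(u, lcm(l, r)), lcm(c, x)) divides v. Since v > 0, lcm(lcm(u, lcm(l, r)), lcm(c, x)) ≤ v. Then lcm(lcm(u, lcm(l, r)), lcm(c, x)) + d ≤ v + d.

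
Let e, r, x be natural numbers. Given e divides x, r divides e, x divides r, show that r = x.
Because r divides e and e divides x, r divides x. From x divides r, x = r. Then r = x.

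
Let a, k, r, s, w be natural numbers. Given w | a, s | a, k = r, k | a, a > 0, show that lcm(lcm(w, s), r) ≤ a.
Since w | a and s | a, lcm(w, s) | a. k = r and k | a, so r | a. From lcm(w, s) | a, lcm(lcm(w, s), r) | a. Since a > 0, lcm(lcm(w, s), r) ≤ a.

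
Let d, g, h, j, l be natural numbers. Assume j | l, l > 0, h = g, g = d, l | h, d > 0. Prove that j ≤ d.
From j | l and l > 0, j ≤ l. Since h = g and g = d, h = d. l | h, so l | d. Since d > 0, l ≤ d. j ≤ l, so j ≤ d.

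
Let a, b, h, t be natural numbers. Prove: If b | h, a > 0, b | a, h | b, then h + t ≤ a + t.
Because b | h and h | b, b = h. b | a and a > 0, thus b ≤ a. b = h, so h ≤ a. Then h + t ≤ a + t.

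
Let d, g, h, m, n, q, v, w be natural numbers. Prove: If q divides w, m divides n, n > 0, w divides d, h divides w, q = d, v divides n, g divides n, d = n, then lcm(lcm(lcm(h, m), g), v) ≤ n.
q = d and q divides w, therefore d divides w. w divides d, so w = d. d = n, so w = n. h divides w, so h divides n. m divides n, so lcm(h, m) divides n. g divides n, so lcm(lcm(h, m), g) divides n. Since v divides n, lcm(lcm(lcm(h, m), g), v) divides n. Since n > 0, lcm(lcm(lcm(h, m), g), v) ≤ n.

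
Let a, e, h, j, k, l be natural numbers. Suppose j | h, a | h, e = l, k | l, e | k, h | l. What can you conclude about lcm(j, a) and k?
lcm(j, a) | k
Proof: j | h and a | h, thus lcm(j, a) | h. From e = l and e | k, l | k. Since k | l, l = k. h | l, so h | k. lcm(j, a) | h, so lcm(j, a) | k.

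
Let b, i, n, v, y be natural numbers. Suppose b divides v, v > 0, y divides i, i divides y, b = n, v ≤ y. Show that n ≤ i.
Because y divides i and i divides y, y = i. b divides v and v > 0, therefore b ≤ v. From b = n, n ≤ v. Since v ≤ y, n ≤ y. Because y = i, n ≤ i.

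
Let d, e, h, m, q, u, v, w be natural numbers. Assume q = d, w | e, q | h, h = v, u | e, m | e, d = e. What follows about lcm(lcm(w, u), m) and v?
lcm(lcm(w, u), m) | v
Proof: w | e and u | e, thus lcm(w, u) | e. Because m | e, lcm(lcm(w, u), m) | e. From q = d and d = e, q = e. Since q | h, e | h. From lcm(lcm(w, u), m) | e, lcm(lcm(w, u), m) | h. Since h = v, lcm(lcm(w, u), m) | v.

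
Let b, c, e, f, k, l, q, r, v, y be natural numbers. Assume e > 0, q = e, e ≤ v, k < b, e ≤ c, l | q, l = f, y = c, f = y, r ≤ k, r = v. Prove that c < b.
Since l = f and f = y, l = y. Since y = c, l = c. Since l | q, c | q. Since q = e, c | e. e > 0, so c ≤ e. Because e ≤ c, e = c. r = v and r ≤ k, hence v ≤ k. Since e ≤ v, e ≤ k. k < b, so e < b. e = c, so c < b.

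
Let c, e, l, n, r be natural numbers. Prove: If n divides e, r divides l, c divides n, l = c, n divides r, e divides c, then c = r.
From n divides e and e divides c, n divides c. Since c divides n, n = c. Because n divides r, c divides r. l = c and r divides l, thus r divides c. Since c divides r, c = r.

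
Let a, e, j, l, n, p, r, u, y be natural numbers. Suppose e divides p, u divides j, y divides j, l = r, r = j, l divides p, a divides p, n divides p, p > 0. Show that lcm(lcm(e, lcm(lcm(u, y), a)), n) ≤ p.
u divides j and y divides j, so lcm(u, y) divides j. l = r and r = j, hence l = j. l divides p, so j divides p. lcm(u, y) divides j, so lcm(u, y) divides p. Since a divides p, lcm(lcm(u, y), a) divides p. e divides p, so lcm(e, lcm(lcm(u, y), a)) divides p. n divides p, so lcm(lcm(e, lcm(lcm(u, y), a)), n) divides p. Since p > 0, lcm(lcm(e, lcm(lcm(u, y), a)), n) ≤ p.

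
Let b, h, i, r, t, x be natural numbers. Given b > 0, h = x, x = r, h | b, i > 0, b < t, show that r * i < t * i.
Because h = x and x = r, h = r. From h | b and b > 0, h ≤ b. b < t, so h < t. h = r, so r < t. i > 0, so r * i < t * i.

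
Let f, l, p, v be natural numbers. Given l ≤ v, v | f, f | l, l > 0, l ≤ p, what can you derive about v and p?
v ≤ p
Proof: v | f and f | l, hence v | l. Since l > 0, v ≤ l. Since l ≤ v, l = v. Since l ≤ p, v ≤ p.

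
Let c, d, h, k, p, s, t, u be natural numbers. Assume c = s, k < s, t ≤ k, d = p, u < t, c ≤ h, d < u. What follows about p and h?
p < h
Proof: Because d = p and d < u, p < u. Since u < t, p < t. t ≤ k and k < s, therefore t < s. p < t, so p < s. c = s and c ≤ h, hence s ≤ h. Since p < s, p < h.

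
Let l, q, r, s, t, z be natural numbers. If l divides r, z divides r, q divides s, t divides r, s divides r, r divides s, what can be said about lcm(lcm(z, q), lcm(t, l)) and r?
lcm(lcm(z, q), lcm(t, l)) divides r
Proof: s divides r and r divides s, hence s = r. q divides s, so q divides r. Because z divides r, lcm(z, q) divides r. Because t divides r and l divides r, lcm(t, l) divides r. lcm(z, q) divides r, so lcm(lcm(z, q), lcm(t, l)) divides r.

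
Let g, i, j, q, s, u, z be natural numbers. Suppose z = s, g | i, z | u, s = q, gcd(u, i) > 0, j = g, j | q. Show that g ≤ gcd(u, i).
j = g and j | q, hence g | q. Since z = s and s = q, z = q. Since z | u, q | u. Since g | q, g | u. Since g | i, g | gcd(u, i). Because gcd(u, i) > 0, g ≤ gcd(u, i).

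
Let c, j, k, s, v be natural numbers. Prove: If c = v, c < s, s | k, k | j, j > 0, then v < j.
s | k and k | j, so s | j. j > 0, so s ≤ j. Since c < s, c < j. Because c = v, v < j.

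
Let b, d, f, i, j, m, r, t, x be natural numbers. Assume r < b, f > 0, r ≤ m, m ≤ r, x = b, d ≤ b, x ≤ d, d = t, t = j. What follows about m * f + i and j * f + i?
m * f + i < j * f + i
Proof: From x = b and x ≤ d, b ≤ d. Since d ≤ b, b = d. d = t and t = j, so d = j. b = d, so b = j. r ≤ m and m ≤ r, so r = m. r < b, so m < b. b = j, so m < j. f > 0, so m * f < j * f. Then m * f + i < j * f + i.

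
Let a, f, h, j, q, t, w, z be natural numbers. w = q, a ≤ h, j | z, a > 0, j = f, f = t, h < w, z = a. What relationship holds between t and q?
t < q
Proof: z = a and j | z, so j | a. j = f, so f | a. Since a > 0, f ≤ a. w = q and h < w, therefore h < q. Since a ≤ h, a < q. Since f ≤ a, f < q. f = t, so t < q.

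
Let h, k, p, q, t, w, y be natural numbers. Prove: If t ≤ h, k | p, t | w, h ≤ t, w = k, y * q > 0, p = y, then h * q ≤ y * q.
t ≤ h and h ≤ t, hence t = h. From w = k and t | w, t | k. Because t = h, h | k. From k | p, h | p. Because p = y, h | y. Then h * q | y * q. Since y * q > 0, h * q ≤ y * q.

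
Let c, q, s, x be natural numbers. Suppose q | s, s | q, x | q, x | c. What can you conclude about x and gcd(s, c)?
x | gcd(s, c)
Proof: From q | s and s | q, q = s. x | q, so x | s. x | c, so x | gcd(s, c).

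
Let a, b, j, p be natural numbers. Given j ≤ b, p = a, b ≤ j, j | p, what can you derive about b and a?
b | a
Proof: j ≤ b and b ≤ j, so j = b. p = a and j | p, thus j | a. Since j = b, b | a.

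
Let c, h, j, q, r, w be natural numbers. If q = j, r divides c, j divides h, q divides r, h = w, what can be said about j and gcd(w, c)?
j divides gcd(w, c)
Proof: h = w and j divides h, so j divides w. Because q = j and q divides r, j divides r. Since r divides c, j divides c. Since j divides w, j divides gcd(w, c).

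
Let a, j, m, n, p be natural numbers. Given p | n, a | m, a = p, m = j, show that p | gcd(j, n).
a = p and a | m, hence p | m. From m = j, p | j. p | n, so p | gcd(j, n).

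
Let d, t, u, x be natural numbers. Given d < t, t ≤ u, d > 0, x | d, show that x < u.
x | d and d > 0, so x ≤ d. d < t and t ≤ u, so d < u. x ≤ d, so x < u.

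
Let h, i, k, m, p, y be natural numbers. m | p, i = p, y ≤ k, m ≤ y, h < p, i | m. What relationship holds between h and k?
h < k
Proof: i = p and i | m, so p | m. Since m | p, p = m. h < p, so h < m. Because m ≤ y and y ≤ k, m ≤ k. Since h < m, h < k.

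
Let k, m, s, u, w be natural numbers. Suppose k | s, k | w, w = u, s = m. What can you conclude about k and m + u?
k | m + u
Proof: s = m and k | s, so k | m. Because w = u and k | w, k | u. k | m, so k | m + u.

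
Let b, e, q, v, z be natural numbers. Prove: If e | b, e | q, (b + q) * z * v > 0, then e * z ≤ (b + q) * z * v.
e | b and e | q, therefore e | b + q. Then e * z | (b + q) * z. Then e * z | (b + q) * z * v. Since (b + q) * z * v > 0, e * z ≤ (b + q) * z * v.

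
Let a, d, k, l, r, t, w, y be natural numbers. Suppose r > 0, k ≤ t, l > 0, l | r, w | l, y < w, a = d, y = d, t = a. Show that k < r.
t = a and a = d, hence t = d. From k ≤ t, k ≤ d. Since y = d and y < w, d < w. k ≤ d, so k < w. w | l and l > 0, thus w ≤ l. l | r and r > 0, therefore l ≤ r. w ≤ l, so w ≤ r. Since k < w, k < r.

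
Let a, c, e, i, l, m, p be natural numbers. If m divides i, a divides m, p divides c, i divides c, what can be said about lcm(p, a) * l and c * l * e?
lcm(p, a) * l divides c * l * e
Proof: a divides m and m divides i, so a divides i. i divides c, so a divides c. Since p divides c, lcm(p, a) divides c. Then lcm(p, a) * l divides c * l. Then lcm(p, a) * l divides c * l * e.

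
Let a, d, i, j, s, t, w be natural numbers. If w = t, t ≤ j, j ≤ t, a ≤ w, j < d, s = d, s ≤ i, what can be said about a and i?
a < i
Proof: t ≤ j and j ≤ t, so t = j. Since w = t, w = j. From a ≤ w, a ≤ j. From j < d, a < d. s = d and s ≤ i, hence d ≤ i. Because a < d, a < i.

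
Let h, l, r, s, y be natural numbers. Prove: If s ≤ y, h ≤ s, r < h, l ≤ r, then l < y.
l ≤ r and r < h, therefore l < h. h ≤ s, so l < s. Because s ≤ y, l < y.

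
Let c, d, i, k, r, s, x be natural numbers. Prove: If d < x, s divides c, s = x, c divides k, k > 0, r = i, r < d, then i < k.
r < d and d < x, thus r < x. Since r = i, i < x. s divides c and c divides k, so s divides k. Since k > 0, s ≤ k. Since s = x, x ≤ k. From i < x, i < k.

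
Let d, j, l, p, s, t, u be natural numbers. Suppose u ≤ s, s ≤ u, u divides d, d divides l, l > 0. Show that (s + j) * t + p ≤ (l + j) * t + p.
u ≤ s and s ≤ u, hence u = s. Since u divides d and d divides l, u divides l. Since l > 0, u ≤ l. u = s, so s ≤ l. Then s + j ≤ l + j. By multiplying by a non-negative, (s + j) * t ≤ (l + j) * t. Then (s + j) * t + p ≤ (l + j) * t + p.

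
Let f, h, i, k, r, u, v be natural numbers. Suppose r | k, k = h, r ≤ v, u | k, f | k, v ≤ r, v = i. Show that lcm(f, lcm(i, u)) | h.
r ≤ v and v ≤ r, so r = v. Since v = i, r = i. Since r | k, i | k. u | k, so lcm(i, u) | k. f | k, so lcm(f, lcm(i, u)) | k. k = h, so lcm(f, lcm(i, u)) | h.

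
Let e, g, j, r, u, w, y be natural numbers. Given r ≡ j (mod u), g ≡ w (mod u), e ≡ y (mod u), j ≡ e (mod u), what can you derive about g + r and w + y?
g + r ≡ w + y (mod u)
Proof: r ≡ j (mod u) and j ≡ e (mod u), so r ≡ e (mod u). Since e ≡ y (mod u), r ≡ y (mod u). Since g ≡ w (mod u), by adding congruences, g + r ≡ w + y (mod u).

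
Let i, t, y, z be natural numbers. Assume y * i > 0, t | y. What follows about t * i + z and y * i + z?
t * i + z ≤ y * i + z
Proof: t | y, so t * i | y * i. Since y * i > 0, t * i ≤ y * i. Then t * i + z ≤ y * i + z.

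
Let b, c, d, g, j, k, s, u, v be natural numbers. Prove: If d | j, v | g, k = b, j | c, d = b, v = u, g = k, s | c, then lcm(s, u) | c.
Since g = k and k = b, g = b. v = u and v | g, thus u | g. From g = b, u | b. Since d = b and d | j, b | j. u | b, so u | j. j | c, so u | c. Since s | c, lcm(s, u) | c.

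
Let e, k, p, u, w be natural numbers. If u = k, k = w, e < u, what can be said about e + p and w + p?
e + p < w + p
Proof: u = k and k = w, therefore u = w. Since e < u, e < w. Then e + p < w + p.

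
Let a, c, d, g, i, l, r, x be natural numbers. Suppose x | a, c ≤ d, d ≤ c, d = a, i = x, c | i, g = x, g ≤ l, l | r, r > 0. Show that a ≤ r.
c ≤ d and d ≤ c, thus c = d. Since d = a, c = a. Because i = x and c | i, c | x. Since c = a, a | x. Since x | a, x = a. g = x and g ≤ l, thus x ≤ l. l | r and r > 0, so l ≤ r. Since x ≤ l, x ≤ r. Since x = a, a ≤ r.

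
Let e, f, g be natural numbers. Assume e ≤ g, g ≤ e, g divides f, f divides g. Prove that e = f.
e ≤ g and g ≤ e, therefore e = g. g divides f and f divides g, so g = f. e = g, so e = f.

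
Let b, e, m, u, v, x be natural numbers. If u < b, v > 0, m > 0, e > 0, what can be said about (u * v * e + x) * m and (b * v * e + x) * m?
(u * v * e + x) * m < (b * v * e + x) * m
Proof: Since u < b and v > 0, by multiplying by a positive, u * v < b * v. Because e > 0, by multiplying by a positive, u * v * e < b * v * e. Then u * v * e + x < b * v * e + x. Because m > 0, by multiplying by a positive, (u * v * e + x) * m < (b * v * e + x) * m.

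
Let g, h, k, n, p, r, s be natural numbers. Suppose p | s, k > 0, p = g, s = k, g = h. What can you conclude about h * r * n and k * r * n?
h * r * n ≤ k * r * n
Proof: Since p = g and g = h, p = h. s = k and p | s, thus p | k. From p = h, h | k. Since k > 0, h ≤ k. Then h * r ≤ k * r. Then h * r * n ≤ k * r * n.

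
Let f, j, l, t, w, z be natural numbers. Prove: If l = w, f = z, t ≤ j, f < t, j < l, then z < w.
f = z and f < t, thus z < t. Since t ≤ j, z < j. Because l = w and j < l, j < w. z < j, so z < w.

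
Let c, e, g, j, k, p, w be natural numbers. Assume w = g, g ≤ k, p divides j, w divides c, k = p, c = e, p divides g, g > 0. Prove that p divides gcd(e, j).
From k = p and g ≤ k, g ≤ p. p divides g and g > 0, thus p ≤ g. Since g ≤ p, g = p. Since w = g, w = p. c = e and w divides c, so w divides e. Because w = p, p divides e. p divides j, so p divides gcd(e, j).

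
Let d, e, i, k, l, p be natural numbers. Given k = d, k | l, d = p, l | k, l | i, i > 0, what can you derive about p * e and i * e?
p * e ≤ i * e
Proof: l | k and k | l, therefore l = k. Because k = d and d = p, k = p. l = k, so l = p. l | i, so p | i. From i > 0, p ≤ i. Then p * e ≤ i * e.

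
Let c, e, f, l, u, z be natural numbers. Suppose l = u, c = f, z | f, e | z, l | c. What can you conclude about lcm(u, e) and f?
lcm(u, e) | f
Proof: Since c = f and l | c, l | f. Since l = u, u | f. e | z and z | f, thus e | f. Since u | f, lcm(u, e) | f.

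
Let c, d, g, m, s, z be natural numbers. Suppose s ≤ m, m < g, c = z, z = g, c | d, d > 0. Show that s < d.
From s ≤ m and m < g, s < g. c = z and z = g, hence c = g. c | d, so g | d. d > 0, so g ≤ d. Since s < g, s < d.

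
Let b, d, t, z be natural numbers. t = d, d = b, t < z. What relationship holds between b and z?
b < z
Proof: t = d and d = b, hence t = b. Since t < z, b < z.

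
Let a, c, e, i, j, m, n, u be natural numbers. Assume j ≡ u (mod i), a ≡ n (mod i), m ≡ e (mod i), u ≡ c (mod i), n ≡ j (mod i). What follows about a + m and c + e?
a + m ≡ c + e (mod i)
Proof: Since a ≡ n (mod i) and n ≡ j (mod i), a ≡ j (mod i). j ≡ u (mod i), so a ≡ u (mod i). Since u ≡ c (mod i), a ≡ c (mod i). Since m ≡ e (mod i), a + m ≡ c + e (mod i).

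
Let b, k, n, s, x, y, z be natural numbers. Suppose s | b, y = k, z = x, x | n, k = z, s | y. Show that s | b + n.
y = k and k = z, thus y = z. Since z = x, y = x. s | y, so s | x. x | n, so s | n. s | b, so s | b + n.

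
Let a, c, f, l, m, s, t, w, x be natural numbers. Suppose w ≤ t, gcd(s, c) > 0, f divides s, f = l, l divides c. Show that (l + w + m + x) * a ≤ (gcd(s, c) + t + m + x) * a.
f = l and f divides s, so l divides s. Since l divides c, l divides gcd(s, c). Since gcd(s, c) > 0, l ≤ gcd(s, c). Since w ≤ t, l + w ≤ gcd(s, c) + t. Then l + w + m ≤ gcd(s, c) + t + m. Then l + w + m + x ≤ gcd(s, c) + t + m + x. By multiplying by a non-negative, (l + w + m + x) * a ≤ (gcd(s, c) + t + m + x) * a.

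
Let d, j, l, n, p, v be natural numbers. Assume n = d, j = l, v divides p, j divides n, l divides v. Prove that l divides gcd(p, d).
l divides v and v divides p, therefore l divides p. From j = l and j divides n, l divides n. Since n = d, l divides d. Since l divides p, l divides gcd(p, d).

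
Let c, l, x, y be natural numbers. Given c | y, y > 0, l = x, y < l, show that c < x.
Since c | y and y > 0, c ≤ y. l = x and y < l, therefore y < x. Because c ≤ y, c < x.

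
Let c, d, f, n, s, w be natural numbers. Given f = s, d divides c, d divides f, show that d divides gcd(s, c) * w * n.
f = s and d divides f, therefore d divides s. Since d divides c, d divides gcd(s, c). Then d divides gcd(s, c) * w. Then d divides gcd(s, c) * w * n.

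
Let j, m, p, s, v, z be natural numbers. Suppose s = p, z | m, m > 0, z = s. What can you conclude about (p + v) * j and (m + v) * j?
(p + v) * j ≤ (m + v) * j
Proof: Since z = s and z | m, s | m. Since s = p, p | m. Since m > 0, p ≤ m. Then p + v ≤ m + v. Then (p + v) * j ≤ (m + v) * j.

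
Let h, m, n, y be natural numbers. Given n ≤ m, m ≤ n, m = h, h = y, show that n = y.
n ≤ m and m ≤ n, therefore n = m. m = h, so n = h. From h = y, n = y.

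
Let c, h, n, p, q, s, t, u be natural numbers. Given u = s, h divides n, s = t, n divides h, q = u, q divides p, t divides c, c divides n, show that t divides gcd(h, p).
Because n divides h and h divides n, n = h. From t divides c and c divides n, t divides n. Since n = h, t divides h. u = s and s = t, hence u = t. q = u and q divides p, so u divides p. Since u = t, t divides p. t divides h, so t divides gcd(h, p).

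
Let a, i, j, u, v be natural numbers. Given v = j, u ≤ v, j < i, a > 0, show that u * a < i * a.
v = j and u ≤ v, hence u ≤ j. j < i, so u < i. Because a > 0, u * a < i * a.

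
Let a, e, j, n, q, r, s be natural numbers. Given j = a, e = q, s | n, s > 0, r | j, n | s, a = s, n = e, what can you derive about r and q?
r ≤ q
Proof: Because s | n and n | s, s = n. Since n = e, s = e. Since e = q, s = q. Because j = a and r | j, r | a. a = s, so r | s. s > 0, so r ≤ s. Because s = q, r ≤ q.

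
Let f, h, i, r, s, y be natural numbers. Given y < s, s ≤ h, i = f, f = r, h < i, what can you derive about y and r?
y < r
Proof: Because y < s and s ≤ h, y < h. Since i = f and f = r, i = r. h < i, so h < r. y < h, so y < r.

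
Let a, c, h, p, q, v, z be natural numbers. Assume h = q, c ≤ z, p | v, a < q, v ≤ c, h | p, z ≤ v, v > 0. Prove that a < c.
c ≤ z and z ≤ v, hence c ≤ v. v ≤ c, so v = c. h | p and p | v, thus h | v. Because h = q, q | v. Since v > 0, q ≤ v. a < q, so a < v. Since v = c, a < c.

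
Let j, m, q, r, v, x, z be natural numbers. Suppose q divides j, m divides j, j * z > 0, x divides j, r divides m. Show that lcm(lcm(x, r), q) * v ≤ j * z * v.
r divides m and m divides j, so r divides j. Since x divides j, lcm(x, r) divides j. From q divides j, lcm(lcm(x, r), q) divides j. Then lcm(lcm(x, r), q) divides j * z. Since j * z > 0, lcm(lcm(x, r), q) ≤ j * z. By multiplying by a non-negative, lcm(lcm(x, r), q) * v ≤ j * z * v.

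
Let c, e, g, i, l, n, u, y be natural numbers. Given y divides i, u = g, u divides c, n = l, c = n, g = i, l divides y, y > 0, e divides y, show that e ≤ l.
From u = g and g = i, u = i. Since u divides c, i divides c. Because c = n, i divides n. n = l, so i divides l. y divides i, so y divides l. l divides y, so y = l. Since e divides y and y > 0, e ≤ y. y = l, so e ≤ l.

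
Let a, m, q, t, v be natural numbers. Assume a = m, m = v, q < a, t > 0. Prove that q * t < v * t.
a = m and m = v, hence a = v. Since q < a, q < v. Since t > 0, by multiplying by a positive, q * t < v * t.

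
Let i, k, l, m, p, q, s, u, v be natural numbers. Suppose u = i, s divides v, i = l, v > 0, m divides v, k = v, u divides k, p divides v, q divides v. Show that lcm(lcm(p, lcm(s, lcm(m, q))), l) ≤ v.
m divides v and q divides v, hence lcm(m, q) divides v. s divides v, so lcm(s, lcm(m, q)) divides v. Since p divides v, lcm(p, lcm(s, lcm(m, q))) divides v. Because u = i and u divides k, i divides k. Because k = v, i divides v. i = l, so l divides v. lcm(p, lcm(s, lcm(m, q))) divides v, so lcm(lcm(p, lcm(s, lcm(m, q))), l) divides v. v > 0, so lcm(lcm(p, lcm(s, lcm(m, q))), l) ≤ v.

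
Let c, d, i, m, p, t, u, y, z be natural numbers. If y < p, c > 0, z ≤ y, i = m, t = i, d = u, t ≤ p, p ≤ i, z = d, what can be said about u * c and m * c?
u * c < m * c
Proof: z = d and z ≤ y, therefore d ≤ y. d = u, so u ≤ y. t = i and t ≤ p, so i ≤ p. Since p ≤ i, p = i. Since i = m, p = m. y < p, so y < m. Because u ≤ y, u < m. c > 0, so u * c < m * c.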